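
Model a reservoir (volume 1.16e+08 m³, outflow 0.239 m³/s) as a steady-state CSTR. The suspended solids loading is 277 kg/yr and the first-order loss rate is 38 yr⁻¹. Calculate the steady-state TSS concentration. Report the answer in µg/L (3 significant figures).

0.0627 µg/L

Outflow Q = 0.239 m³/s × 3.156e+07 s/yr = 7.542e+06 m³/yr.
Steady-state CSTR mass balance: W = Q·C + k·V·C, so C = W/(Q + kV).
Q + kV = 7.542e+06 + 38·1.16e+08 = 4.416e+09 m³/yr.
C = 277/4.416e+09 = 6.273e-08 kg/m³ = 6.273e-05 mg/L = 0.06273 µg/L.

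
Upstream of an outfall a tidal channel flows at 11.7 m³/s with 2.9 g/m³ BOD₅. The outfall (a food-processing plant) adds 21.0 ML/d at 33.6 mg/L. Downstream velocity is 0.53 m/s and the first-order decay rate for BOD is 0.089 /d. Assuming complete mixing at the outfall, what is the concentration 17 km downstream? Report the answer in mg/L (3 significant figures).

3.41 mg/L

21.0 ML/d = 0.2431 m³/s.
After complete mixing, C₀ = (0.2431·33.6 + 11.7·2.9) / 11.94 = 3.525 mg/L.
Travel time t = 1.7e+04 m / 0.53 m/s = 3.208e+04 s = 0.3712 d.
C = 3.525·exp(−0.089·0.3712) = 3.525·0.9675 = 3.41 mg/L.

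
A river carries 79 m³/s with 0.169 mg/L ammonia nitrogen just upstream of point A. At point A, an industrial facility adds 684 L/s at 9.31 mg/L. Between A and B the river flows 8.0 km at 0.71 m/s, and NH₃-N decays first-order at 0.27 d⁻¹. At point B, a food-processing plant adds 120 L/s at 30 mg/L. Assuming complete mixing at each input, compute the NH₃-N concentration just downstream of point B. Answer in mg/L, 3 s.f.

0.284 mg/L

684 L/s = 0.684 m³/s.
After input A: C = (79·0.169 + 0.684·9.31) / 79.68 = 0.2475 mg/L.
Over the 8.0 km reach to input B (t = 1.127e+04 s = 0.1304 d), decay gives C = 0.2475·exp(−0.27·0.1304) = 0.2389 mg/L.
120 L/s = 0.12 m³/s.
After input B: C = (79.68·0.2389 + 0.12·30) / 79.8 = 0.2837 mg/L.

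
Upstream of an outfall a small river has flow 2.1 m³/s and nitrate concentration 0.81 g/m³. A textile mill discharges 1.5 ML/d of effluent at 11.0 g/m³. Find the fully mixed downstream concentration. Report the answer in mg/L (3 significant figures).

0.894 mg/L

1.5 ML/d = 0.01736 m³/s.
Conservation of mass across the mixing zone: C = (0.01736·11 + 2.1·0.81) / (0.01736 + 2.1) = 1.892/2.117 = 0.8936 mg/L.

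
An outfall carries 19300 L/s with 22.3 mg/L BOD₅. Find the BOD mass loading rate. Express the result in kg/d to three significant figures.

19300 L/s = 19.3 m³/s.
Mass flux = Q·C = 19.3 m³/s × 22.3 g/m³ = 430.4 g/s.
= 430.4 g/s × 86.4 = 3.719e+04 kg/d.

37200 kg/d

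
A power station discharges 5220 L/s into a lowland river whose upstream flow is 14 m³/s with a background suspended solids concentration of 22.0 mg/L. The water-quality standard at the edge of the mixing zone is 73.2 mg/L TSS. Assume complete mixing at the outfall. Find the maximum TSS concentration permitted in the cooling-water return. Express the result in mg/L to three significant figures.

211 mg/L

5220 L/s = 5.22 m³/s.
Mass balance: 73.2·19.22 = 5.22·Cₑ + 14·22.
Cₑ = (1407 − 308) / 5.22 = 210.5 mg/L.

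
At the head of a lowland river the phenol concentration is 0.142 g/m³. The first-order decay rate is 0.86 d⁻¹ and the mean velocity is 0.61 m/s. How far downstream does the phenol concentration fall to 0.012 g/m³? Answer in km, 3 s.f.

151 km

From C = C₀·e^(−kt), t = ln(C₀/C)/k = ln(0.142/0.012)/0.86 = 2.471/0.86 = 2.873 d.
Distance = v·t = 0.61 m/s × 2.482e+05 s = 1.514e+05 m = 151.4 km.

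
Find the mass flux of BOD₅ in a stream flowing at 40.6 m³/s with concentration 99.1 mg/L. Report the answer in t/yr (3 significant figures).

127000 t/yr

Mass flux = Q·C = 40.6 m³/s × 99.1 g/m³ = 4023 g/s.
= 4023 g/s × 31.56 = 1.27e+05 t/yr.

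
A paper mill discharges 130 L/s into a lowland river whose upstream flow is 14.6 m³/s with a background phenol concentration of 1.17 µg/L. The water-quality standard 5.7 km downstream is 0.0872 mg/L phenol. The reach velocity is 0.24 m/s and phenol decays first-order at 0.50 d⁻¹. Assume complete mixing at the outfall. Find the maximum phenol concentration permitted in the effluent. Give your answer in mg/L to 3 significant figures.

130 L/s = 0.13 m³/s.
1.17 µg/L = 0.00117 mg/L.
Travel time to the compliance point: t = 5700/0.24 = 2.375e+04 s = 0.2749 d; decay factor exp(−0.50·0.2749) = 0.8716.
So the concentration just after mixing may be at most 0.0872/0.8716 = 0.1 mg/L.
Mass balance: 0.1·14.73 = 0.13·Cₑ + 14.6·0.00117.
Cₑ = (1.474 − 0.01708) / 0.13 = 11.2 mg/L.

11.2 mg/L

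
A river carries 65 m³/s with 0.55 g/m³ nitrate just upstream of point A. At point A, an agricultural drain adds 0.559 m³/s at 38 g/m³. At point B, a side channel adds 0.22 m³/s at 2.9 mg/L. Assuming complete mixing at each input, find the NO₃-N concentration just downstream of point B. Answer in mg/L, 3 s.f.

0.876 mg/L

After input A: C = (65·0.55 + 0.559·38) / 65.56 = 0.8693 mg/L.
After input B: C = (65.56·0.8693 + 0.22·2.9) / 65.78 = 0.8761 mg/L.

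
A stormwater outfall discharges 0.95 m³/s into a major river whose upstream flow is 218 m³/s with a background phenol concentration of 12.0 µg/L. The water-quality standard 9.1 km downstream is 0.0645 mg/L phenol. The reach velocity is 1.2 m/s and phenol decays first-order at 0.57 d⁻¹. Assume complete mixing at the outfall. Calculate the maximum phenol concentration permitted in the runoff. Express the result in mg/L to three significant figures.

12.9 mg/L

12.0 µg/L = 0.012 mg/L.
Travel time to the compliance point: t = 9100/1.2 = 7583 s = 0.08777 d; decay factor exp(−0.57·0.08777) = 0.9512.
So the concentration just after mixing may be at most 0.0645/0.9512 = 0.06781 mg/L.
Mass balance: 0.06781·218.9 = 0.95·Cₑ + 218·0.012.
Cₑ = (14.85 − 2.616) / 0.95 = 12.87 mg/L.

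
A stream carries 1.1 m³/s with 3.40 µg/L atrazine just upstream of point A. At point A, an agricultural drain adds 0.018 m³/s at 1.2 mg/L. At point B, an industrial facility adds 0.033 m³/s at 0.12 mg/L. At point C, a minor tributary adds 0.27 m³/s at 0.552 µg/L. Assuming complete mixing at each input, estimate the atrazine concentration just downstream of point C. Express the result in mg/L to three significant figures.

3.40 µg/L = 0.0034 mg/L.
After input A: C = (1.1·0.0034 + 0.018·1.2) / 1.118 = 0.02267 mg/L.
After input B: C = (1.118·0.02267 + 0.033·0.12) / 1.151 = 0.02546 mg/L.
0.552 µg/L = 0.000552 mg/L.
After input C: C = (1.151·0.02546 + 0.27·0.000552) / 1.421 = 0.02072 mg/L.

0.0207 mg/L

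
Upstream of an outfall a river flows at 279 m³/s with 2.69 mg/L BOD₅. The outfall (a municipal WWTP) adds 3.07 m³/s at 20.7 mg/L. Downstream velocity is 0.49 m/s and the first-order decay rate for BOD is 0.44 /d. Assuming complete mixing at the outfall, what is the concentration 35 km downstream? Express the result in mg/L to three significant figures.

2.01 mg/L

After complete mixing, C₀ = (3.07·20.7 + 279·2.69) / 282.1 = 2.886 mg/L.
Travel time t = 3.5e+04 m / 0.49 m/s = 7.143e+04 s = 0.8267 d.
C = 2.886·exp(−0.44·0.8267) = 2.886·0.6951 = 2.006 mg/L.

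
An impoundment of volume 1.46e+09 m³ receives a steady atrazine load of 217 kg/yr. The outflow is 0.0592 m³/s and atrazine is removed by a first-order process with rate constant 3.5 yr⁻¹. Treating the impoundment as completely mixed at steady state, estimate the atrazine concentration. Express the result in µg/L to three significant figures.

Outflow Q = 0.0592 m³/s × 3.156e+07 s/yr = 1.868e+06 m³/yr.
Steady-state CSTR mass balance: W = Q·C + k·V·C, so C = W/(Q + kV).
Q + kV = 1.868e+06 + 3.5·1.46e+09 = 5.112e+09 m³/yr.
C = 217/5.112e+09 = 4.245e-08 kg/m³ = 4.245e-05 mg/L = 0.04245 µg/L.

0.0425 µg/L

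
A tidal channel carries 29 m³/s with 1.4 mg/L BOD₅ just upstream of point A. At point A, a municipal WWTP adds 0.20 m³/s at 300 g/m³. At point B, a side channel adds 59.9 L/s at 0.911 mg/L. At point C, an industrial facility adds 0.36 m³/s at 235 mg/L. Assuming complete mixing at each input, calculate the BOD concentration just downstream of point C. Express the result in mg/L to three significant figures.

6.25 mg/L

After input A: C = (29·1.4 + 0.2·300) / 29.2 = 3.445 mg/L.
59.9 L/s = 0.0599 m³/s.
After input B: C = (29.2·3.445 + 0.0599·0.911) / 29.26 = 3.44 mg/L.
After input C: C = (29.26·3.44 + 0.36·235) / 29.62 = 6.254 mg/L.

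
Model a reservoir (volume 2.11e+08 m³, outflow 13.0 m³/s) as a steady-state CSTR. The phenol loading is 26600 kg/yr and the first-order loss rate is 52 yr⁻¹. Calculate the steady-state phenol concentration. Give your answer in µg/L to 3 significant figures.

Outflow Q = 13.0 m³/s × 3.156e+07 s/yr = 4.102e+08 m³/yr.
Steady-state CSTR mass balance: W = Q·C + k·V·C, so C = W/(Q + kV).
Q + kV = 4.102e+08 + 52·2.11e+08 = 1.138e+10 m³/yr.
C = 26600/1.138e+10 = 2.337e-06 kg/m³ = 0.002337 mg/L = 2.337 µg/L.

2.34 µg/L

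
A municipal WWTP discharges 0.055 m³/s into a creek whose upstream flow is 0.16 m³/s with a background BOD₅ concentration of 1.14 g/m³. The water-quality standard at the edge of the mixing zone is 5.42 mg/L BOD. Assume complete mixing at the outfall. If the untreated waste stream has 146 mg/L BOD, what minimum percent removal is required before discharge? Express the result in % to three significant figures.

Mass balance: 5.42·0.215 = 0.055·Cₑ + 0.16·1.14.
Cₑ = (1.165 − 0.1824) / 0.055 = 17.87 mg/L.
Required removal = 1 − 17.87/146 = 87.76 %.

87.8 %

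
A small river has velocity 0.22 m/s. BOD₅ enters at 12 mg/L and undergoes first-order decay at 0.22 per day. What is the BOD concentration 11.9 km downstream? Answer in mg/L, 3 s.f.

Travel time t = 11.9 km / 0.22 m/s = 1.19e+04/0.22 = 5.409e+04 s = 0.6261 d.
First-order decay: C = 12·exp(−0.22·0.6261) = 12·0.8713 = 10.46 mg/L.

10.5 mg/L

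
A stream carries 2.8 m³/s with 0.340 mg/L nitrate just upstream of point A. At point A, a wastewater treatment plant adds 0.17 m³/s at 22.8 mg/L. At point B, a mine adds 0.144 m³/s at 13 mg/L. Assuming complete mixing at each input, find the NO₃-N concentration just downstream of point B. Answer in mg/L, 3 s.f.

After input A: C = (2.8·0.34 + 0.17·22.8) / 2.97 = 1.626 mg/L.
After input B: C = (2.97·1.626 + 0.144·13) / 3.114 = 2.152 mg/L.

2.15 mg/L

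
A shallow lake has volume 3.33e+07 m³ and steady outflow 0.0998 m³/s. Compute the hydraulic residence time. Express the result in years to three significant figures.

Q = 0.0998 m³/s × 3.156e+07 s/yr = 3.149e+06 m³/yr.
Hydraulic residence time τ = V/Q = 3.33e+07/3.149e+06 = 10.57 yr.

10.6 yr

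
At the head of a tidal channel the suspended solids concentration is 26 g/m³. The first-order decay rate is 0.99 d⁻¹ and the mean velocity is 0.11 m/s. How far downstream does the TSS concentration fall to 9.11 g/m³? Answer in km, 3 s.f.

10.1 km

From C = C₀·e^(−kt), t = ln(C₀/C)/k = ln(26/9.11)/0.99 = 1.049/0.99 = 1.059 d.
Distance = v·t = 0.11 m/s × 9.152e+04 s = 1.007e+04 m = 10.07 km.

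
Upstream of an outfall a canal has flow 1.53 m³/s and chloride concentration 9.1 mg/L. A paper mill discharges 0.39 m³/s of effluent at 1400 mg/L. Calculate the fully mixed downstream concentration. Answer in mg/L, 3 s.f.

Conservation of mass across the mixing zone: C = (0.39·1400 + 1.53·9.1) / (0.39 + 1.53) = 559.9/1.92 = 291.6 mg/L.

292 mg/L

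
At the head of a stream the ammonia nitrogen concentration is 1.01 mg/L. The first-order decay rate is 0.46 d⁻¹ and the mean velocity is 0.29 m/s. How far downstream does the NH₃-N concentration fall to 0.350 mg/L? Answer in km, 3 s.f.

57.7 km

From C = C₀·e^(−kt), t = ln(C₀/C)/k = ln(1.01/0.350)/0.46 = 1.06/0.46 = 2.304 d.
Distance = v·t = 0.29 m/s × 1.991e+05 s = 5.773e+04 m = 57.73 km.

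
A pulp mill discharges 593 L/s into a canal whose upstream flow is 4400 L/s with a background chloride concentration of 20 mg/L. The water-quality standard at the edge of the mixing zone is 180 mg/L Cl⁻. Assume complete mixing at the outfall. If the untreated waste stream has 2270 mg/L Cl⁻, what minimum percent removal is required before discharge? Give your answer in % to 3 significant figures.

39.8 %

593 L/s = 0.593 m³/s.
4400 L/s = 4.4 m³/s.
Mass balance: 180·4.993 = 0.593·Cₑ + 4.4·20.
Cₑ = (898.7 − 88) / 0.593 = 1367 mg/L.
Required removal = 1 − 1367/2270 = 39.77 %.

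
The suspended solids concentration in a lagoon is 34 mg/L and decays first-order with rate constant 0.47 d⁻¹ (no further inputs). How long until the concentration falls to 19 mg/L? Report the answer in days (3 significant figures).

1.24 d

t = ln(C₀/C)/k = ln(34/19)/0.47 = 0.5819/0.47 = 1.238 d.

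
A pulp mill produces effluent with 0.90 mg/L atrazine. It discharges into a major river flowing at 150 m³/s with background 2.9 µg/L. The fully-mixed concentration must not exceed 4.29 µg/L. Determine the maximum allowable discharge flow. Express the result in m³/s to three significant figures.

0.233 m³/s

2.9 µg/L = 0.0029 mg/L.
4.29 µg/L = 0.00429 mg/L.
Mass balance at complete mixing: C_std·(Q_w + Q_r) = Q_w·C_e + Q_r·C_b.
Rearranging, Q_w = Q_r·(C_std − C_b)/(C_e − C_std) = 150·(0.00429 − 0.0029) / (0.9 − 0.00429) = 0.2328 m³/s.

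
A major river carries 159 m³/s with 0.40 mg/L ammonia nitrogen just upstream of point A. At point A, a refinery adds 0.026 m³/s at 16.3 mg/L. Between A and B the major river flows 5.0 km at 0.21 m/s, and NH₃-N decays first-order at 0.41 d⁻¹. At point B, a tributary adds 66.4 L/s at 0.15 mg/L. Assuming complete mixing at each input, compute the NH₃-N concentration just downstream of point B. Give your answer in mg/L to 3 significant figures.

After input A: C = (159·0.4 + 0.026·16.3) / 159 = 0.4026 mg/L.
Over the 5.0 km reach to input B (t = 2.381e+04 s = 0.2756 d), decay gives C = 0.4026·exp(−0.41·0.2756) = 0.3596 mg/L.
66.4 L/s = 0.0664 m³/s.
After input B: C = (159·0.3596 + 0.0664·0.15) / 159.1 = 0.3595 mg/L.

0.359 mg/L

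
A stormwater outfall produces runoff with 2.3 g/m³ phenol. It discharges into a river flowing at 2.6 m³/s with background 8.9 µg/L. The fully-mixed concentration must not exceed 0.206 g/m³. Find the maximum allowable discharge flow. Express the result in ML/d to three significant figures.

8.9 µg/L = 0.0089 mg/L.
Mass balance at complete mixing: C_std·(Q_w + Q_r) = Q_w·C_e + Q_r·C_b.
Rearranging, Q_w = Q_r·(C_std − C_b)/(C_e − C_std) = 2.6·(0.206 − 0.0089) / (2.3 − 0.206) = 0.2447 m³/s.
= 21.14 ML/d.

21.1 ML/d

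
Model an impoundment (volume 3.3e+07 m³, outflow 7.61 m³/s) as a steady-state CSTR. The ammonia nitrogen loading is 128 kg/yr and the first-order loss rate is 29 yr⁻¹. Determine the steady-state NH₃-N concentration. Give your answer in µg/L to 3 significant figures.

Outflow Q = 7.61 m³/s × 3.156e+07 s/yr = 2.402e+08 m³/yr.
Steady-state CSTR mass balance: W = Q·C + k·V·C, so C = W/(Q + kV).
Q + kV = 2.402e+08 + 29·3.3e+07 = 1.197e+09 m³/yr.
C = 128/1.197e+09 = 1.069e-07 kg/m³ = 0.0001069 mg/L = 0.1069 µg/L.

0.107 µg/L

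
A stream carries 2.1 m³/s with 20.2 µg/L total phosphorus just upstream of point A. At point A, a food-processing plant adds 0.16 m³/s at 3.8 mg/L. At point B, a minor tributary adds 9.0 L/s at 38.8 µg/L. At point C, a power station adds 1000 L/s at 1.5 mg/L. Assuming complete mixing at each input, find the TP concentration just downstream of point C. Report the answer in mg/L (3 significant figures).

0.658 mg/L

20.2 µg/L = 0.0202 mg/L.
After input A: C = (2.1·0.0202 + 0.16·3.8) / 2.26 = 0.2878 mg/L.
9.0 L/s = 0.009 m³/s.
38.8 µg/L = 0.0388 mg/L.
After input B: C = (2.26·0.2878 + 0.009·0.0388) / 2.269 = 0.2868 mg/L.
1000 L/s = 1 m³/s.
After input C: C = (2.269·0.2868 + 1·1.5) / 3.269 = 0.6579 mg/L.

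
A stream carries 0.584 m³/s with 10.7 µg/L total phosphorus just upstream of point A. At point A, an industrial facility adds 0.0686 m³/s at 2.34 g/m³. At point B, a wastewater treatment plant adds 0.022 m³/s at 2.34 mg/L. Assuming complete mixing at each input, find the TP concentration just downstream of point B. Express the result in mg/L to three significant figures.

0.324 mg/L

10.7 µg/L = 0.0107 mg/L.
After input A: C = (0.584·0.0107 + 0.0686·2.34) / 0.6526 = 0.2556 mg/L.
After input B: C = (0.6526·0.2556 + 0.022·2.34) / 0.6746 = 0.3235 mg/L.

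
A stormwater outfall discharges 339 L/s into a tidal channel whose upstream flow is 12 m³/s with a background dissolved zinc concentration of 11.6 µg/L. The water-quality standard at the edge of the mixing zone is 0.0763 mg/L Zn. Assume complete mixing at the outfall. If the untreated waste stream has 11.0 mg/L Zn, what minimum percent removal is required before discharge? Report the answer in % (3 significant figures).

339 L/s = 0.339 m³/s.
11.6 µg/L = 0.0116 mg/L.
Mass balance: 0.0763·12.34 = 0.339·Cₑ + 12·0.0116.
Cₑ = (0.9415 − 0.1392) / 0.339 = 2.367 mg/L.
Required removal = 1 − 2.367/11.0 = 78.49 %.

78.5 %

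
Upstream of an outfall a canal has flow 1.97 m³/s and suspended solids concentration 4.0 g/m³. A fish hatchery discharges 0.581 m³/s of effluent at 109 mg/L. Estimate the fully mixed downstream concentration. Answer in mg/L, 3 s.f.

27.9 mg/L

By mass balance at complete mixing, C = (0.581·109 + 1.97·4) / (0.581 + 1.97) = 71.21/2.551 = 27.91 mg/L.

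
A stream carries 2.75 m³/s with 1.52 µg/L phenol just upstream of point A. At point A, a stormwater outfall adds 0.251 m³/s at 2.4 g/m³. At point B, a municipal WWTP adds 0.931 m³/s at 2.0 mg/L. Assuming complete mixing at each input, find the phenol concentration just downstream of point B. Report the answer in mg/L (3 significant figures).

0.628 mg/L

1.52 µg/L = 0.00152 mg/L.
After input A: C = (2.75·0.00152 + 0.251·2.4) / 3.001 = 0.2021 mg/L.
After input B: C = (3.001·0.2021 + 0.931·2) / 3.932 = 0.6278 mg/L.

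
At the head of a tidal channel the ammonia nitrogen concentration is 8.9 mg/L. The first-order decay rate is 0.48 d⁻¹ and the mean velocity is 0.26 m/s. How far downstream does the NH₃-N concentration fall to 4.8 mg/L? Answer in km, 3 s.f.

28.9 km

From C = C₀·e^(−kt), t = ln(C₀/C)/k = ln(8.9/4.8)/0.48 = 0.6174/0.48 = 1.286 d.
Distance = v·t = 0.26 m/s × 1.111e+05 s = 2.89e+04 m = 28.9 km.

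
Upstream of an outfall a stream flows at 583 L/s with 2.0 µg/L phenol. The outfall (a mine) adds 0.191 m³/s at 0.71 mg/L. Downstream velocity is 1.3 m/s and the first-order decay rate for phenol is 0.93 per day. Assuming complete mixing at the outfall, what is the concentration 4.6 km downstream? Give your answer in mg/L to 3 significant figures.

0.170 mg/L

583 L/s = 0.583 m³/s.
2.0 µg/L = 0.002 mg/L.
After complete mixing, C₀ = (0.191·0.71 + 0.583·0.002) / 0.774 = 0.1767 mg/L.
Travel time t = 4600 m / 1.3 m/s = 3538 s = 0.04095 d.
C = 0.1767·exp(−0.93·0.04095) = 0.1767·0.9626 = 0.1701 mg/L.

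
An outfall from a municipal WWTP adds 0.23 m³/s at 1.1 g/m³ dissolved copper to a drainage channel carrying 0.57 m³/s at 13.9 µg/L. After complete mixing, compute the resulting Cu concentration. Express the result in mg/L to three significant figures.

0.326 mg/L

13.9 µg/L = 0.0139 mg/L.
By mass balance at complete mixing, C = (0.23·1.1 + 0.57·0.0139) / (0.23 + 0.57) = 0.2609/0.8 = 0.3262 mg/L.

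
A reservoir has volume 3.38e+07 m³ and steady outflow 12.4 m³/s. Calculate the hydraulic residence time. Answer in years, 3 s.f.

0.0864 yr

Q = 12.4 m³/s × 3.156e+07 s/yr = 3.913e+08 m³/yr.
Hydraulic residence time τ = V/Q = 3.38e+07/3.913e+08 = 0.08638 yr.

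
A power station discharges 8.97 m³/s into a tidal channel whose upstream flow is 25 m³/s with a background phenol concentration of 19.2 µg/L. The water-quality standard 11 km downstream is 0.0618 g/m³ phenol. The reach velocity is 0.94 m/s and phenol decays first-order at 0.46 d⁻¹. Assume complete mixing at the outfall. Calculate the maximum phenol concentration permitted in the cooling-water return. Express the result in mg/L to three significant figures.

19.2 µg/L = 0.0192 mg/L.
Travel time to the compliance point: t = 1.1e+04/0.94 = 1.17e+04 s = 0.1354 d; decay factor exp(−0.46·0.1354) = 0.9396.
So the concentration just after mixing may be at most 0.0618/0.9396 = 0.06577 mg/L.
Mass balance: 0.06577·33.97 = 8.97·Cₑ + 25·0.0192.
Cₑ = (2.234 − 0.48) / 8.97 = 0.1956 mg/L.

0.196 mg/L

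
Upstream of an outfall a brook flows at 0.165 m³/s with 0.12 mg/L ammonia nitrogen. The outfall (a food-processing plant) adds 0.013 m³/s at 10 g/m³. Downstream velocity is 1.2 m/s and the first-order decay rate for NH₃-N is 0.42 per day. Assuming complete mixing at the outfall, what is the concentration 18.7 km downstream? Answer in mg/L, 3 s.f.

After complete mixing, C₀ = (0.013·10 + 0.165·0.12) / 0.178 = 0.8416 mg/L.
Travel time t = 1.87e+04 m / 1.2 m/s = 1.558e+04 s = 0.1804 d.
C = 0.8416·exp(−0.42·0.1804) = 0.8416·0.927 = 0.7802 mg/L.

0.780 mg/L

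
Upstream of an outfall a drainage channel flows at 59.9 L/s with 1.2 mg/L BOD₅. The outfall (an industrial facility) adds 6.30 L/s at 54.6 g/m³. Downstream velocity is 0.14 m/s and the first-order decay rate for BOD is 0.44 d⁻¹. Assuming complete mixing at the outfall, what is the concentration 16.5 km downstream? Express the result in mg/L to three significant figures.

6.30 L/s = 0.0063 m³/s.
59.9 L/s = 0.0599 m³/s.
After complete mixing, C₀ = (0.0063·54.6 + 0.0599·1.2) / 0.0662 = 6.282 mg/L.
Travel time t = 1.65e+04 m / 0.14 m/s = 1.179e+05 s = 1.364 d.
C = 6.282·exp(−0.44·1.364) = 6.282·0.5487 = 3.447 mg/L.

3.45 mg/L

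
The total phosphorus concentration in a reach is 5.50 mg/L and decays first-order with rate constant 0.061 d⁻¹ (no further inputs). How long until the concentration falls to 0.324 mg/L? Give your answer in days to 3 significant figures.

46.4 d

t = ln(C₀/C)/k = ln(5.50/0.324)/0.061 = 2.832/0.061 = 46.42 d.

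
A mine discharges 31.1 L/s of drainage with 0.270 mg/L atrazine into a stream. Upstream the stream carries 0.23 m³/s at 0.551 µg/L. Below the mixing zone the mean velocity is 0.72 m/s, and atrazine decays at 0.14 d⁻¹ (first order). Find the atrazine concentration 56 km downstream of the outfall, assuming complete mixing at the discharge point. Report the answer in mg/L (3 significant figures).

0.0288 mg/L

31.1 L/s = 0.0311 m³/s.
0.551 µg/L = 0.000551 mg/L.
After complete mixing, C₀ = (0.0311·0.27 + 0.23·0.000551) / 0.2611 = 0.03265 mg/L.
Travel time t = 5.6e+04 m / 0.72 m/s = 7.778e+04 s = 0.9002 d.
C = 0.03265·exp(−0.14·0.9002) = 0.03265·0.8816 = 0.02878 mg/L.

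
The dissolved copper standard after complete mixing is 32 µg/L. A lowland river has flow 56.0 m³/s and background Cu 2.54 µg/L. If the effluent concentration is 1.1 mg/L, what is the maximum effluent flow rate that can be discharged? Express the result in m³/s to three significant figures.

1.54 m³/s

2.54 µg/L = 0.00254 mg/L.
32 µg/L = 0.032 mg/L.
Mass balance at complete mixing: C_std·(Q_w + Q_r) = Q_w·C_e + Q_r·C_b.
Rearranging, Q_w = Q_r·(C_std − C_b)/(C_e − C_std) = 56.0·(0.032 − 0.00254) / (1.1 − 0.032) = 1.545 m³/s.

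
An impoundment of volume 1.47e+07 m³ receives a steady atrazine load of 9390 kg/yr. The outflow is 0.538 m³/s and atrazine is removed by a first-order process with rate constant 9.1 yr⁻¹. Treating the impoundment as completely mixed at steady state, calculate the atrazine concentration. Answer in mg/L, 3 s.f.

0.0623 mg/L

Outflow Q = 0.538 m³/s × 3.156e+07 s/yr = 1.698e+07 m³/yr.
Steady-state CSTR mass balance: W = Q·C + k·V·C, so C = W/(Q + kV).
Q + kV = 1.698e+07 + 9.1·1.47e+07 = 1.507e+08 m³/yr.
C = 9390/1.507e+08 = 6.229e-05 kg/m³ = 0.06229 mg/L.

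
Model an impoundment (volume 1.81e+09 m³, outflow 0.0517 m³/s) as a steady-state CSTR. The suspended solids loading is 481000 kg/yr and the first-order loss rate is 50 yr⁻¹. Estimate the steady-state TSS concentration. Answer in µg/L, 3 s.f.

5.31 µg/L

Outflow Q = 0.0517 m³/s × 3.156e+07 s/yr = 1.632e+06 m³/yr.
Steady-state CSTR mass balance: W = Q·C + k·V·C, so C = W/(Q + kV).
Q + kV = 1.632e+06 + 50·1.81e+09 = 9.05e+10 m³/yr.
C = 481000/9.05e+10 = 5.315e-06 kg/m³ = 0.005315 mg/L = 5.315 µg/L.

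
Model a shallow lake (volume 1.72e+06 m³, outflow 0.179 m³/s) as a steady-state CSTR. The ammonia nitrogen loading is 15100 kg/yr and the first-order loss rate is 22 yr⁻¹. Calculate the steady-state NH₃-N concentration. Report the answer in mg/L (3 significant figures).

Outflow Q = 0.179 m³/s × 3.156e+07 s/yr = 5.649e+06 m³/yr.
Steady-state CSTR mass balance: W = Q·C + k·V·C, so C = W/(Q + kV).
Q + kV = 5.649e+06 + 22·1.72e+06 = 4.349e+07 m³/yr.
C = 15100/4.349e+07 = 0.0003472 kg/m³ = 0.3472 mg/L.

0.347 mg/L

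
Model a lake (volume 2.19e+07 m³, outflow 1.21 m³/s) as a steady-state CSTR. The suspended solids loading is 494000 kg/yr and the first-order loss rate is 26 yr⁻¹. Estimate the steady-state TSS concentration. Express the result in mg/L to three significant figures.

Outflow Q = 1.21 m³/s × 3.156e+07 s/yr = 3.818e+07 m³/yr.
Steady-state CSTR mass balance: W = Q·C + k·V·C, so C = W/(Q + kV).
Q + kV = 3.818e+07 + 26·2.19e+07 = 6.076e+08 m³/yr.
C = 494000/6.076e+08 = 0.0008131 kg/m³ = 0.8131 mg/L.

0.813 mg/L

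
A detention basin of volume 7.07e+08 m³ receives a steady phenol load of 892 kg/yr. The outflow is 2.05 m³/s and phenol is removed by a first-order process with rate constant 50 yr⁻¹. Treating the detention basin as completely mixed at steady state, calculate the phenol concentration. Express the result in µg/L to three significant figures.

0.0252 µg/L

Outflow Q = 2.05 m³/s × 3.156e+07 s/yr = 6.469e+07 m³/yr.
Steady-state CSTR mass balance: W = Q·C + k·V·C, so C = W/(Q + kV).
Q + kV = 6.469e+07 + 50·7.07e+08 = 3.541e+10 m³/yr.
C = 892/3.541e+10 = 2.519e-08 kg/m³ = 2.519e-05 mg/L = 0.02519 µg/L.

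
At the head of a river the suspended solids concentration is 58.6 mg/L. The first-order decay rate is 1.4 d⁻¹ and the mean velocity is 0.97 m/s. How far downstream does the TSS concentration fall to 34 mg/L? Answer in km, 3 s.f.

From C = C₀·e^(−kt), t = ln(C₀/C)/k = ln(58.6/34)/1.4 = 0.5444/1.4 = 0.3888 d.
Distance = v·t = 0.97 m/s × 3.36e+04 s = 3.259e+04 m = 32.59 km.

32.6 km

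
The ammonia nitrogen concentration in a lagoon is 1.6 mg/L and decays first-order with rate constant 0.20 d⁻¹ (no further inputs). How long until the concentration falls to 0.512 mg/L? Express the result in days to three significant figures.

t = ln(C₀/C)/k = ln(1.6/0.512)/0.20 = 1.139/0.20 = 5.697 d.

5.70 d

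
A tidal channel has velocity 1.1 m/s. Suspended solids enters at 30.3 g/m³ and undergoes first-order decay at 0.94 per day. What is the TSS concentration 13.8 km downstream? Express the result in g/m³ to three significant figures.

26.4 g/m³

Travel time t = 13.8 km / 1.1 m/s = 1.38e+04/1.1 = 1.255e+04 s = 0.1452 d.
First-order decay: C = 30.3·exp(−0.94·0.1452) = 30.3·0.8724 = 26.43 g/m³.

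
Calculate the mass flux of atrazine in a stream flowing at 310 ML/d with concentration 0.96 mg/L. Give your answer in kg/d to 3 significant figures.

310 ML/d = 3.588 m³/s.
Mass flux = Q·C = 3.588 m³/s × 0.96 g/m³ = 3.444 g/s.
= 3.444 g/s × 86.4 = 297.6 kg/d.

298 kg/d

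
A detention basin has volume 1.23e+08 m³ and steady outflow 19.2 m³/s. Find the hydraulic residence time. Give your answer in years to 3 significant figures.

Q = 19.2 m³/s × 3.156e+07 s/yr = 6.059e+08 m³/yr.
Hydraulic residence time τ = V/Q = 1.23e+08/6.059e+08 = 0.203 yr.

0.203 yr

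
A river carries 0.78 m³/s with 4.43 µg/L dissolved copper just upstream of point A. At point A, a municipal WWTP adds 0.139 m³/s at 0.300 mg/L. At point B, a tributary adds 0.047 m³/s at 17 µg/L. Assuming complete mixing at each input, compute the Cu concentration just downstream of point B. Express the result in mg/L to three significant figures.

0.0476 mg/L

4.43 µg/L = 0.00443 mg/L.
After input A: C = (0.78·0.00443 + 0.139·0.3) / 0.919 = 0.04914 mg/L.
17 µg/L = 0.017 mg/L.
After input B: C = (0.919·0.04914 + 0.047·0.017) / 0.966 = 0.04757 mg/L.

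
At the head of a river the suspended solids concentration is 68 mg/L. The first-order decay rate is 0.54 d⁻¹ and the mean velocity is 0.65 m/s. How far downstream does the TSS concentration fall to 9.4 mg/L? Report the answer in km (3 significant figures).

From C = C₀·e^(−kt), t = ln(C₀/C)/k = ln(68/9.4)/0.54 = 1.979/0.54 = 3.664 d.
Distance = v·t = 0.65 m/s × 3.166e+05 s = 2.058e+05 m = 205.8 km.

206 km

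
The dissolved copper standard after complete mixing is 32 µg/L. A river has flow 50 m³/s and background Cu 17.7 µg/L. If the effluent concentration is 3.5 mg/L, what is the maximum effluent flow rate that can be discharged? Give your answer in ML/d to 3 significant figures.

17.7 µg/L = 0.0177 mg/L.
32 µg/L = 0.032 mg/L.
Mass balance at complete mixing: C_std·(Q_w + Q_r) = Q_w·C_e + Q_r·C_b.
Rearranging, Q_w = Q_r·(C_std − C_b)/(C_e − C_std) = 50·(0.032 − 0.0177) / (3.5 − 0.032) = 0.2062 m³/s.
= 17.81 ML/d.

17.8 ML/d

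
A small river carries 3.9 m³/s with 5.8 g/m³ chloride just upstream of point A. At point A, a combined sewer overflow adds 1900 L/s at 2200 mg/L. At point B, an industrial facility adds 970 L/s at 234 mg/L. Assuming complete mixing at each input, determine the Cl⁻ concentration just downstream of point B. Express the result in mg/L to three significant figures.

1900 L/s = 1.9 m³/s.
After input A: C = (3.9·5.8 + 1.9·2200) / 5.8 = 724.6 mg/L.
970 L/s = 0.97 m³/s.
After input B: C = (5.8·724.6 + 0.97·234) / 6.77 = 654.3 mg/L.

654 mg/L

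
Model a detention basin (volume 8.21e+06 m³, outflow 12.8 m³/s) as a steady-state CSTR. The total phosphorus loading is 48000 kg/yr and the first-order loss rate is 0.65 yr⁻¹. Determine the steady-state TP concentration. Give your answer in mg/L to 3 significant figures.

0.117 mg/L

Outflow Q = 12.8 m³/s × 3.156e+07 s/yr = 4.039e+08 m³/yr.
Steady-state CSTR mass balance: W = Q·C + k·V·C, so C = W/(Q + kV).
Q + kV = 4.039e+08 + 0.65·8.21e+06 = 4.093e+08 m³/yr.
C = 48000/4.093e+08 = 0.0001173 kg/m³ = 0.1173 mg/L.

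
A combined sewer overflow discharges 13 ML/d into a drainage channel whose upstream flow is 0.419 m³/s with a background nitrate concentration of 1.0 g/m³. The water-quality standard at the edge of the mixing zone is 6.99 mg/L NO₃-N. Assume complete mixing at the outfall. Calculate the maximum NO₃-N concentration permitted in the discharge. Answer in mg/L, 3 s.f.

23.7 mg/L

13 ML/d = 0.1505 m³/s.
Mass balance: 6.99·0.5695 = 0.1505·Cₑ + 0.419·1.
Cₑ = (3.981 − 0.419) / 0.1505 = 23.67 mg/L.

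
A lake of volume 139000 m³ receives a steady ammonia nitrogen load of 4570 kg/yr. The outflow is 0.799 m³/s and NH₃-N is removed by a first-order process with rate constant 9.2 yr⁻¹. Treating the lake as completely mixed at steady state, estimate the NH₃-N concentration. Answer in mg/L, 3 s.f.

0.172 mg/L

Outflow Q = 0.799 m³/s × 3.156e+07 s/yr = 2.521e+07 m³/yr.
Steady-state CSTR mass balance: W = Q·C + k·V·C, so C = W/(Q + kV).
Q + kV = 2.521e+07 + 9.2·139000 = 2.649e+07 m³/yr.
C = 4570/2.649e+07 = 0.0001725 kg/m³ = 0.1725 mg/L.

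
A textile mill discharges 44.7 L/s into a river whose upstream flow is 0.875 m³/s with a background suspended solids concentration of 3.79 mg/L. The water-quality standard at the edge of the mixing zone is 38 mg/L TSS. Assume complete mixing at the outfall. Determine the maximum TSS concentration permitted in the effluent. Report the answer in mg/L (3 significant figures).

44.7 L/s = 0.0447 m³/s.
Mass balance: 38·0.9197 = 0.0447·Cₑ + 0.875·3.79.
Cₑ = (34.95 − 3.316) / 0.0447 = 707.7 mg/L.

708 mg/L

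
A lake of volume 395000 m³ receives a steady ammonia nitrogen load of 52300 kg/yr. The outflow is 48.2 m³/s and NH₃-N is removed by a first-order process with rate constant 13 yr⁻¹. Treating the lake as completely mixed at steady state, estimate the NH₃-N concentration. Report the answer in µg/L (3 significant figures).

34.3 µg/L

Outflow Q = 48.2 m³/s × 3.156e+07 s/yr = 1.521e+09 m³/yr.
Steady-state CSTR mass balance: W = Q·C + k·V·C, so C = W/(Q + kV).
Q + kV = 1.521e+09 + 13·395000 = 1.526e+09 m³/yr.
C = 52300/1.526e+09 = 3.427e-05 kg/m³ = 0.03427 mg/L = 34.27 µg/L.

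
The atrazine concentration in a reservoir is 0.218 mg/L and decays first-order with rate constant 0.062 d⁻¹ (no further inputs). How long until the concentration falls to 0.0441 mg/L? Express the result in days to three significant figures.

25.8 d

t = ln(C₀/C)/k = ln(0.218/0.0441)/0.062 = 1.598/0.062 = 25.77 d.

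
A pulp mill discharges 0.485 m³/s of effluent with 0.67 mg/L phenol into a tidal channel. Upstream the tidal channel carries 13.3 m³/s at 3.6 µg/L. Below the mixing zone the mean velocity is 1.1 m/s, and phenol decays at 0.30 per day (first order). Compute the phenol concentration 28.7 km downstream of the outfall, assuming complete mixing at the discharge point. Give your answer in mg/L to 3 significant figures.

0.0247 mg/L

3.6 µg/L = 0.0036 mg/L.
After complete mixing, C₀ = (0.485·0.67 + 13.3·0.0036) / 13.79 = 0.02705 mg/L.
Travel time t = 2.87e+04 m / 1.1 m/s = 2.609e+04 s = 0.302 d.
C = 0.02705·exp(−0.30·0.302) = 0.02705·0.9134 = 0.0247 mg/L.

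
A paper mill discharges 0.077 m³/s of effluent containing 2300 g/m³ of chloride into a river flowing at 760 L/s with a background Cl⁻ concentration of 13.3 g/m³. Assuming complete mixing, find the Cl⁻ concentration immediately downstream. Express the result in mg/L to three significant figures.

760 L/s = 0.76 m³/s.
By mass balance at complete mixing, C = (0.077·2300 + 0.76·13.3) / (0.077 + 0.76) = 187.2/0.837 = 223.7 mg/L.

224 mg/L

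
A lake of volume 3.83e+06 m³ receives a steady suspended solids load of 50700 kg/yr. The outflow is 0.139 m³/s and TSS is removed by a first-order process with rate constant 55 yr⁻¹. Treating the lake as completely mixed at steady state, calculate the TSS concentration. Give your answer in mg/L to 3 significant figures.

0.236 mg/L

Outflow Q = 0.139 m³/s × 3.156e+07 s/yr = 4.387e+06 m³/yr.
Steady-state CSTR mass balance: W = Q·C + k·V·C, so C = W/(Q + kV).
Q + kV = 4.387e+06 + 55·3.83e+06 = 2.15e+08 m³/yr.
C = 50700/2.15e+08 = 0.0002358 kg/m³ = 0.2358 mg/L.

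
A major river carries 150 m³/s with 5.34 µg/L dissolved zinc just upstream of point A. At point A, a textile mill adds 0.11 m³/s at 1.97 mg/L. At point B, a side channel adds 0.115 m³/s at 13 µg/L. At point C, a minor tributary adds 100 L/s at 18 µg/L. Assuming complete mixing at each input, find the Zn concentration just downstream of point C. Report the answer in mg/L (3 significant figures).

0.00679 mg/L

5.34 µg/L = 0.00534 mg/L.
After input A: C = (150·0.00534 + 0.11·1.97) / 150.1 = 0.00678 mg/L.
13 µg/L = 0.013 mg/L.
After input B: C = (150.1·0.00678 + 0.115·0.013) / 150.2 = 0.006784 mg/L.
100 L/s = 0.1 m³/s.
18 µg/L = 0.018 mg/L.
After input C: C = (150.2·0.006784 + 0.1·0.018) / 150.3 = 0.006792 mg/L.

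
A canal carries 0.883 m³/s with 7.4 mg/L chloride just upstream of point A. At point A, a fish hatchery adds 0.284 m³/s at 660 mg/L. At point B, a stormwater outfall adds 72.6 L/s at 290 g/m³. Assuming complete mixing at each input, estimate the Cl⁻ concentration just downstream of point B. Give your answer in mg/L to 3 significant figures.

After input A: C = (0.883·7.4 + 0.284·660) / 1.167 = 166.2 mg/L.
72.6 L/s = 0.0726 m³/s.
After input B: C = (1.167·166.2 + 0.0726·290) / 1.24 = 173.5 mg/L.

173 mg/L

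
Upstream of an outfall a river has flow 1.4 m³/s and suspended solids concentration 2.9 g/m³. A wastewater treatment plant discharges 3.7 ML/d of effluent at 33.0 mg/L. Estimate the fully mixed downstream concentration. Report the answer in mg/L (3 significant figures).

3.79 mg/L

3.7 ML/d = 0.04282 m³/s.
Flow-weighted mixing gives C = (0.04282·33 + 1.4·2.9) / (0.04282 + 1.4) = 5.473/1.443 = 3.793 mg/L.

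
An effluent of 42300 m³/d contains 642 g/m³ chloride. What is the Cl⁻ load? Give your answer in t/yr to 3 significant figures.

9920 t/yr

42300 m³/d = 0.4896 m³/s.
Mass flux = Q·C = 0.4896 m³/s × 642 g/m³ = 314.3 g/s.
= 314.3 g/s × 31.56 = 9919 t/yr.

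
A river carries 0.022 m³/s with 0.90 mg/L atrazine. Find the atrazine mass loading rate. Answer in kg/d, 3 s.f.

Mass flux = Q·C = 0.022 m³/s × 0.9 g/m³ = 0.0198 g/s.
= 0.0198 g/s × 86.4 = 1.711 kg/d.

1.71 kg/d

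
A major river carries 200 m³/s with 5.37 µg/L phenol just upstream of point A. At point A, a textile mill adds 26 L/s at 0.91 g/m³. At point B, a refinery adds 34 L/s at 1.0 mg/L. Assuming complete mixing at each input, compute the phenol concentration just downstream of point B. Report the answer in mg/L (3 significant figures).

0.00566 mg/L

5.37 µg/L = 0.00537 mg/L.
26 L/s = 0.026 m³/s.
After input A: C = (200·0.00537 + 0.026·0.91) / 200 = 0.005488 mg/L.
34 L/s = 0.034 m³/s.
After input B: C = (200·0.005488 + 0.034·1) / 200.1 = 0.005657 mg/L.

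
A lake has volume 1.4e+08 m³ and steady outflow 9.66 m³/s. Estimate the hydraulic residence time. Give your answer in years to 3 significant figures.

0.459 yr

Q = 9.66 m³/s × 3.156e+07 s/yr = 3.048e+08 m³/yr.
Hydraulic residence time τ = V/Q = 1.4e+08/3.048e+08 = 0.4592 yr.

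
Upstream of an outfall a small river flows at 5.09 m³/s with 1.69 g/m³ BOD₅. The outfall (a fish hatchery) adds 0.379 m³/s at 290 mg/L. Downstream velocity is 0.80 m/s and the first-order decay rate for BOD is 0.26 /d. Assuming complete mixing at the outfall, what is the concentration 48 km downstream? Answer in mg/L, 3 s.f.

18.1 mg/L

After complete mixing, C₀ = (0.379·290 + 5.09·1.69) / 5.469 = 21.67 mg/L.
Travel time t = 4.8e+04 m / 0.80 m/s = 6e+04 s = 0.6944 d.
C = 21.67·exp(−0.26·0.6944) = 21.67·0.8348 = 18.09 mg/L.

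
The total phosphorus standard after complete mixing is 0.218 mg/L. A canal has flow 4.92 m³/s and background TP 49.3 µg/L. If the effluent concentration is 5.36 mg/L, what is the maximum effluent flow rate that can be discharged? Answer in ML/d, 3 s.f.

49.3 µg/L = 0.0493 mg/L.
Mass balance at complete mixing: C_std·(Q_w + Q_r) = Q_w·C_e + Q_r·C_b.
Rearranging, Q_w = Q_r·(C_std − C_b)/(C_e − C_std) = 4.92·(0.218 − 0.0493) / (5.36 − 0.218) = 0.1614 m³/s.
= 13.95 ML/d.

13.9 ML/d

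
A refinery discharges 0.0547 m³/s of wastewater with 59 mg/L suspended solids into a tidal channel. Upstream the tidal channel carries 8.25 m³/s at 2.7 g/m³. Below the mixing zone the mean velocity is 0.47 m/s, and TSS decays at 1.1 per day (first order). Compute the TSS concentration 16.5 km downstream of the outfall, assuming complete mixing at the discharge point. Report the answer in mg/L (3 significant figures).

After complete mixing, C₀ = (0.0547·59 + 8.25·2.7) / 8.305 = 3.071 mg/L.
Travel time t = 1.65e+04 m / 0.47 m/s = 3.511e+04 s = 0.4063 d.
C = 3.071·exp(−1.1·0.4063) = 3.071·0.6396 = 1.964 mg/L.

1.96 mg/L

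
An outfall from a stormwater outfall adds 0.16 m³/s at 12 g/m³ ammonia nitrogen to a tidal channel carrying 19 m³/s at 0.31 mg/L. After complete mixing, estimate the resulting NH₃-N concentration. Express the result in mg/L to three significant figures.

Conservation of mass across the mixing zone: C = (0.16·12 + 19·0.31) / (0.16 + 19) = 7.81/19.16 = 0.4076 mg/L.

0.408 mg/L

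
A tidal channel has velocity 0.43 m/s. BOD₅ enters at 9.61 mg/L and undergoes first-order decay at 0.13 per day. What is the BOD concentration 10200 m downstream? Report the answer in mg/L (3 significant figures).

9.27 mg/L

Travel time t = 10200 m / 0.43 m/s = 1.02e+04/0.43 = 2.372e+04 s = 0.2745 d.
First-order decay: C = 9.61·exp(−0.13·0.2745) = 9.61·0.9649 = 9.273 mg/L.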